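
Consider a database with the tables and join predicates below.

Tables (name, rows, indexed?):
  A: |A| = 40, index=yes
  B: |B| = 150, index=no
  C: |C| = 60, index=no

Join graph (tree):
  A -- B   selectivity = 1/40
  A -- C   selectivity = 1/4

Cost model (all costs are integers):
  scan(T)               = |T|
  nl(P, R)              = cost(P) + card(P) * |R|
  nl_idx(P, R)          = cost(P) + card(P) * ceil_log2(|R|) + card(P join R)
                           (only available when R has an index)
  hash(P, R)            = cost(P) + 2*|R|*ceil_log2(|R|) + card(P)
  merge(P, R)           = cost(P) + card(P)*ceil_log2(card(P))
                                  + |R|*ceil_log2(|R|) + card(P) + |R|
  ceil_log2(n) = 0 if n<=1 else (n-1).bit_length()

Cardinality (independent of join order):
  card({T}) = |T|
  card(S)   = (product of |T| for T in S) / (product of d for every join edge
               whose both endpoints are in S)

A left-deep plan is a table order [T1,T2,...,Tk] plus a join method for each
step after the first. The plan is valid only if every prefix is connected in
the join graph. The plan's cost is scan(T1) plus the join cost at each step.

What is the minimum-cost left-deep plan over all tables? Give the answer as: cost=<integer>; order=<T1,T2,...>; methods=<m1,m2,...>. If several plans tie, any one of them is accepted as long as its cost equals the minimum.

cost=1650; order=B,A,C; methods=hash,hash

Selinger DP (subsets sized 1..n):
  {A}: scan cost=40, card=40
  {B}: scan cost=150, card=150
  {C}: scan cost=60, card=60
  {AB}: card=150; try (A,hash)→780, (A,nl_idx)→1200, (B,merge)→1670, (A,merge)→1780, (B,hash)→2480, (B,nl)→6040 …(+1); best=780 via (A,hash)
  {AC}: card=600; try (A,hash)→600, (C,merge)→740, (A,merge)→760, (C,hash)→800, (A,nl_idx)→1020, (C,nl)→2440 …(+1); best=600 via (A,hash)
  {ABC}: card=2250; try (C,hash)→1650, (C,merge)→2550, (B,hash)→3600, (B,merge)→8550, (C,nl)→9780, (B,nl)→90600; best=1650 via (C,hash)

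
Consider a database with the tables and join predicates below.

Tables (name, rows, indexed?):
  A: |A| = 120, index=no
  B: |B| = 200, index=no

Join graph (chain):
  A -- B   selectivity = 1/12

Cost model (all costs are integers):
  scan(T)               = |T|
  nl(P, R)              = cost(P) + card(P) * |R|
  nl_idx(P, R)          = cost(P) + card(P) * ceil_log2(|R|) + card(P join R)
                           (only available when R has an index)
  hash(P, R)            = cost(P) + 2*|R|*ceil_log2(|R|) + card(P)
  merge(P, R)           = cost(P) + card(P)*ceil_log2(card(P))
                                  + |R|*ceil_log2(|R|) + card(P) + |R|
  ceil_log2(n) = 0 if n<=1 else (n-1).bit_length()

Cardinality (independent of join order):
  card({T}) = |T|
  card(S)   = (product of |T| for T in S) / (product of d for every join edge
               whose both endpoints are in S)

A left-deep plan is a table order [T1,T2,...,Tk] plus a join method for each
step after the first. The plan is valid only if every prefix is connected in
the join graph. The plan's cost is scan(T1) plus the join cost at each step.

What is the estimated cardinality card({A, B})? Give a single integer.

2000

Tables in S: A(120), B(200)
Edges inside S: A-B(d=12)
numerator = 120 * 200 = 24000
denominator = 12 = 12
card(S) = 24000 / 12 = 2000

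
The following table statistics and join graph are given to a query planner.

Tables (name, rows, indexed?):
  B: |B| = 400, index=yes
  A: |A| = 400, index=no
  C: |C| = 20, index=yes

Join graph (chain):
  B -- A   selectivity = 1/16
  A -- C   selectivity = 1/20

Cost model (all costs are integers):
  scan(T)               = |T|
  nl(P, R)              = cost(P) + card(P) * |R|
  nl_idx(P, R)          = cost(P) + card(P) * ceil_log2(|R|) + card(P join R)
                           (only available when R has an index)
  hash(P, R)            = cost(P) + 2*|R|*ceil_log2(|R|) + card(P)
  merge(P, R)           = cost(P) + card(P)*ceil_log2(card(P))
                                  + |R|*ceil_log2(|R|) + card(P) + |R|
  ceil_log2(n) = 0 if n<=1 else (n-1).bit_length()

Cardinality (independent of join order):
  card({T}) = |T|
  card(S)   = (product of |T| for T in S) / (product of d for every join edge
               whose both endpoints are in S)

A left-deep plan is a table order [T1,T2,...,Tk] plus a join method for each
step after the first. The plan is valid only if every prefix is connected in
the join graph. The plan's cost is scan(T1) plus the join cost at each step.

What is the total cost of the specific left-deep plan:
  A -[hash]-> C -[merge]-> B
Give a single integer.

step 1: scan A: cost=400, card=400
step 2: join C via hash
    card(P join C) = 400*20/(20) = 400
    cost = 400 + 2*20*5 + 400 = 1000
step 3: join B via merge
    card(P join B) = 400*400/(16) = 10000
    cost = 1000 + 400*9 + 400*9 + 400 + 400 = 9000

9000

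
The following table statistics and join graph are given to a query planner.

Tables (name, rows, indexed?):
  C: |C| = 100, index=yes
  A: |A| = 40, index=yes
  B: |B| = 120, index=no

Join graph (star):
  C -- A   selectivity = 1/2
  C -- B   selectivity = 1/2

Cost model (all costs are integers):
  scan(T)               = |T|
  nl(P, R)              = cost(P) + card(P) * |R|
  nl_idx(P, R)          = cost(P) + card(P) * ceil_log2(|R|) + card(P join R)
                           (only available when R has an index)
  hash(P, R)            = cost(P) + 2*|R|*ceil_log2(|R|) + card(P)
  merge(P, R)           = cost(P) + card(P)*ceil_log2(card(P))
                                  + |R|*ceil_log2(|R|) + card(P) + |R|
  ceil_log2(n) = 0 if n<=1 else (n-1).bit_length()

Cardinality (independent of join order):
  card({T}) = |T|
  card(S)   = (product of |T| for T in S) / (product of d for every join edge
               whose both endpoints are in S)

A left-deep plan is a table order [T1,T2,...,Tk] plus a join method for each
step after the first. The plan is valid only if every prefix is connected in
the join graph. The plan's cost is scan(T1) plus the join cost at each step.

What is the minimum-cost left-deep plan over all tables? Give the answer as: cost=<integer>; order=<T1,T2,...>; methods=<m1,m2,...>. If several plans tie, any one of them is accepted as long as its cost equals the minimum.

Selinger DP (subsets sized 1..n):
  {C}: scan cost=100, card=100
  {A}: scan cost=40, card=40
  {B}: scan cost=120, card=120
  {AC}: card=2000; try (A,hash)→680, (C,merge)→1120, (A,merge)→1180, (C,hash)→1480, (C,nl_idx)→2320, (A,nl_idx)→2700 …(+2); best=680 via (A,hash)
  {BC}: card=6000; try (C,hash)→1640, (B,merge)→1860, (C,merge)→1880, (B,hash)→1880, (C,nl_idx)→6960, (B,nl)→12100 …(+1); best=1640 via (C,hash)
  {ABC}: card=120000; try (B,hash)→4360, (A,hash)→8120, (B,merge)→25640, (A,merge)→85920, (A,nl_idx)→157640, (B,nl)→240680 …(+1); best=4360 via (B,hash)

cost=4360; order=C,A,B; methods=hash,hash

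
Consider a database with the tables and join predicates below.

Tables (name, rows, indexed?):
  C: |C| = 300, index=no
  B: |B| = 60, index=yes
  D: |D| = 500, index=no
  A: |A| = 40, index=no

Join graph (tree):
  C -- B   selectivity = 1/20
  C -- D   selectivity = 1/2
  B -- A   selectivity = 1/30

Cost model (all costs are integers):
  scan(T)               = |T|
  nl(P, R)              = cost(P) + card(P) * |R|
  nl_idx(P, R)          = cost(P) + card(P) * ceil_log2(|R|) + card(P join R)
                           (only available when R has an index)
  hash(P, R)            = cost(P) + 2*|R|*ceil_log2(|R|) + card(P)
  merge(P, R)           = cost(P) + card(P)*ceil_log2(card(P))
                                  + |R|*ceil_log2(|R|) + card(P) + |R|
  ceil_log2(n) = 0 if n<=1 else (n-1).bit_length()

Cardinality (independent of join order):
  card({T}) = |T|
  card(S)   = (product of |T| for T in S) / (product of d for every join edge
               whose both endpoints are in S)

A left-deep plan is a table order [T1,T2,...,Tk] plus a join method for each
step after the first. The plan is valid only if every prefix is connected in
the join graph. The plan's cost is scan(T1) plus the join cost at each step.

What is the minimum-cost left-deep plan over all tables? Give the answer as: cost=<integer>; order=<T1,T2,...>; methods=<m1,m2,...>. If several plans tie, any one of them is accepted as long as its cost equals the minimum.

Selinger DP (subsets sized 1..n):
  {C}: scan cost=300, card=300
  {B}: scan cost=60, card=60
  {D}: scan cost=500, card=500
  {A}: scan cost=40, card=40
  {BC}: card=900; try (B,hash)→1320, (B,nl_idx)→3000, (C,merge)→3480, (B,merge)→3720, (C,hash)→5520, (C,nl)→18060 …(+1); best=1320 via (B,hash)
  {CD}: card=75000; try (C,hash)→6400, (D,merge)→8300, (C,merge)→8500, (D,hash)→9600, (D,nl)→150300, (C,nl)→150500; best=6400 via (C,hash)
  {AB}: card=80; try (B,nl_idx)→360, (A,hash)→600, (B,merge)→740, (A,merge)→760, (B,hash)→800, (B,nl)→2440 …(+1); best=360 via (B,nl_idx)
  {BCD}: card=225000; try (D,hash)→11220, (D,merge)→16220, (B,hash)→82120, (D,nl)→451320, (B,nl_idx)→681400, (B,merge)→1356820 …(+1); best=11220 via (D,hash)
  {ABC}: card=1200; try (A,hash)→2700, (C,merge)→4000, (C,hash)→5840, (A,merge)→11500, (C,nl)→24360, (A,nl)→37320; best=2700 via (A,hash)
  {ABCD}: card=300000; try (D,hash)→12900, (D,merge)→22100, (A,hash)→236700, (D,nl)→602700, (A,merge)→4286500, (A,nl)→9011220; best=12900 via (D,hash)

cost=12900; order=C,B,A,D; methods=hash,hash,hash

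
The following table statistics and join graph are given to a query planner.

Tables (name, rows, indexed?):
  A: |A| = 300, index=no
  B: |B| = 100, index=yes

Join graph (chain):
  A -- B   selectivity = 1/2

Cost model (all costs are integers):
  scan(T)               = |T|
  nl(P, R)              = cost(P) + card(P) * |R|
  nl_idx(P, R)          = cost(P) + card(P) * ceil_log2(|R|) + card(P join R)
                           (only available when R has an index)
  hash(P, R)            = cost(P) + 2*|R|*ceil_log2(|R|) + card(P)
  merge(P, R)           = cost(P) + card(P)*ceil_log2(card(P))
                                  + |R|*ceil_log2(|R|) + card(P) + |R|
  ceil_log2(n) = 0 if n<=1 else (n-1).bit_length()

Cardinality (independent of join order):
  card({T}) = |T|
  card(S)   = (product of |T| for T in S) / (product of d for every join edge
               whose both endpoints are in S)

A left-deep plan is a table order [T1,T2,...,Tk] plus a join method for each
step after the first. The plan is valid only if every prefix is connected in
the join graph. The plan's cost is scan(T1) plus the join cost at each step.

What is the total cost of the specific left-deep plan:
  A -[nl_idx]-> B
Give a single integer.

step 1: scan A: cost=300, card=300
step 2: join B via nl_idx
    card(P join B) = 300*100/(2) = 15000
    cost = 300 + 300*7 + 15000 = 17400

17400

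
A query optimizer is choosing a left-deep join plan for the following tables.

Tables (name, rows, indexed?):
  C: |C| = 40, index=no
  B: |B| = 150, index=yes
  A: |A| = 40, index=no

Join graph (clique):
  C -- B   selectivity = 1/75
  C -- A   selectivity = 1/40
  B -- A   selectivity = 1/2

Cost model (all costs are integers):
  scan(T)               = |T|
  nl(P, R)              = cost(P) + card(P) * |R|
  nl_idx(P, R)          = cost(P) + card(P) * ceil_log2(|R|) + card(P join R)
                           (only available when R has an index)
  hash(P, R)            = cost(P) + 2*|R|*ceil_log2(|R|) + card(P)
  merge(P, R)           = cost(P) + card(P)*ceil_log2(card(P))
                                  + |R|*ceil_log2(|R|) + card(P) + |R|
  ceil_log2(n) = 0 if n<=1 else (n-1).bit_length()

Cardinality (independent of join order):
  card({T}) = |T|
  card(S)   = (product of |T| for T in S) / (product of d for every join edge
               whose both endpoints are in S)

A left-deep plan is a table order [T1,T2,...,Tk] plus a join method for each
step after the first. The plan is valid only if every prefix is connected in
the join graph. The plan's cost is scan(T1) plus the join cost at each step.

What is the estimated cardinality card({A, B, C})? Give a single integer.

Tables in S: A(40), B(150), C(40)
Edges inside S: C-B(d=75), C-A(d=40), B-A(d=2)
numerator = 40 * 150 * 40 = 240000
denominator = 75 * 40 * 2 = 6000
card(S) = 240000 / 6000 = 40

40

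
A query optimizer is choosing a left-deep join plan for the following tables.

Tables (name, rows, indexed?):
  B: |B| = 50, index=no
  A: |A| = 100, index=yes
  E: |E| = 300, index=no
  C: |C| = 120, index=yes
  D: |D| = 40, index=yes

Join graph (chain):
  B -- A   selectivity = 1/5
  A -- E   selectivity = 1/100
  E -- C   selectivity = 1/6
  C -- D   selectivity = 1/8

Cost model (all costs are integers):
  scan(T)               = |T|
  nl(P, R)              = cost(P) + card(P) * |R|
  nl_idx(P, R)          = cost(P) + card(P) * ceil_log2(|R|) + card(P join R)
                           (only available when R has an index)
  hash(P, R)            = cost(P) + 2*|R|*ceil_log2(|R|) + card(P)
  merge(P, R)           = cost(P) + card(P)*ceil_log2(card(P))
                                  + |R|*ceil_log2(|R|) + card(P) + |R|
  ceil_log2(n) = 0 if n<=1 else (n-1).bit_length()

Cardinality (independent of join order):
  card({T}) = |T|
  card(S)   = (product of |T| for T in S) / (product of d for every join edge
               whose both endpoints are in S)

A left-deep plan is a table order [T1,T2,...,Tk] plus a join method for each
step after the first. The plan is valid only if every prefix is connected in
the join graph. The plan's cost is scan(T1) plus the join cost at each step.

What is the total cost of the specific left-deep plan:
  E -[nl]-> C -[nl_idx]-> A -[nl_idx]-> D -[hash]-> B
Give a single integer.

step 1: scan E: cost=300, card=300
step 2: join C via nl
    card(P join C) = 300*120/(6) = 6000
    cost = 300 + 300*120 = 36300
step 3: join A via nl_idx
    card(P join A) = 6000*100/(100) = 6000
    cost = 36300 + 6000*7 + 6000 = 84300
step 4: join D via nl_idx
    card(P join D) = 6000*40/(8) = 30000
    cost = 84300 + 6000*6 + 30000 = 150300
step 5: join B via hash
    card(P join B) = 30000*50/(5) = 300000
    cost = 150300 + 2*50*6 + 30000 = 180900

180900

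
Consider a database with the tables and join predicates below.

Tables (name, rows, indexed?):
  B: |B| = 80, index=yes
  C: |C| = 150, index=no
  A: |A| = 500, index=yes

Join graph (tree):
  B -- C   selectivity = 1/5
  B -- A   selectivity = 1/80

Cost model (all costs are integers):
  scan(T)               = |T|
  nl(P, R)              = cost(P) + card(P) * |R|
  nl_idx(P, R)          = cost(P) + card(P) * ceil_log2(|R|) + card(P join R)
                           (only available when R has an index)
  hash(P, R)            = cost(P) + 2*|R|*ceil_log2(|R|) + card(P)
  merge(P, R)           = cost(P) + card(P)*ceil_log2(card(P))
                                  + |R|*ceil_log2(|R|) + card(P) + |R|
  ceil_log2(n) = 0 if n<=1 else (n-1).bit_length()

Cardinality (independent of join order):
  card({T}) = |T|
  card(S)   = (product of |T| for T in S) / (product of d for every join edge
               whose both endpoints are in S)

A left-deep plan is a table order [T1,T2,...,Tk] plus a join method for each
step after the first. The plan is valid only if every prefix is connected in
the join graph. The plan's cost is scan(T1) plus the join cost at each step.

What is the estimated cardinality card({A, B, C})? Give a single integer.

Tables in S: A(500), B(80), C(150)
Edges inside S: B-C(d=5), B-A(d=80)
numerator = 500 * 80 * 150 = 6000000
denominator = 5 * 80 = 400
card(S) = 6000000 / 400 = 15000

15000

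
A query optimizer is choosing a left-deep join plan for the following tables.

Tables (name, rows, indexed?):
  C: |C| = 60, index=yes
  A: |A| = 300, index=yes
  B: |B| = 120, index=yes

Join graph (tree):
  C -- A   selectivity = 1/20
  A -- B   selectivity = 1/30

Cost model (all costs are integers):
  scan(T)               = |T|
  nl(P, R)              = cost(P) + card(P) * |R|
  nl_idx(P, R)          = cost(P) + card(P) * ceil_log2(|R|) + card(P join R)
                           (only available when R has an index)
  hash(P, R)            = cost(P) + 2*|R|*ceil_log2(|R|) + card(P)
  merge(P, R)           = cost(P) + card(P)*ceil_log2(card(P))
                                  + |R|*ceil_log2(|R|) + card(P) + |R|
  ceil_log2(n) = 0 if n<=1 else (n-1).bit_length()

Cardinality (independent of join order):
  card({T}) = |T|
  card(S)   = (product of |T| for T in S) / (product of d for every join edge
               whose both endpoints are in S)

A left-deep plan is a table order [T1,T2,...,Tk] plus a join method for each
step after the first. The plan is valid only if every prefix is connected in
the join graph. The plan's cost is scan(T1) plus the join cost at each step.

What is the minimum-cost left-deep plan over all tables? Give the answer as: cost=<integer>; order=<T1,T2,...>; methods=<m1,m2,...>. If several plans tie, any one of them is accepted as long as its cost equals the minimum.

cost=3900; order=A,C,B; methods=hash,hash

Selinger DP (subsets sized 1..n):
  {C}: scan cost=60, card=60
  {A}: scan cost=300, card=300
  {B}: scan cost=120, card=120
  {AC}: card=900; try (C,hash)→1320, (A,nl_idx)→1500, (C,nl_idx)→3000, (A,merge)→3480, (C,merge)→3720, (A,hash)→5520 …(+2); best=1320 via (C,hash)
  {AB}: card=1200; try (B,hash)→2280, (A,nl_idx)→2400, (B,nl_idx)→3600, (A,merge)→4080, (B,merge)→4260, (A,hash)→5640 …(+2); best=2280 via (B,hash)
  {ABC}: card=3600; try (B,hash)→3900, (C,hash)→4200, (B,nl_idx)→11220, (B,merge)→12180, (C,nl_idx)→13080, (C,merge)→17100 …(+2); best=3900 via (B,hash)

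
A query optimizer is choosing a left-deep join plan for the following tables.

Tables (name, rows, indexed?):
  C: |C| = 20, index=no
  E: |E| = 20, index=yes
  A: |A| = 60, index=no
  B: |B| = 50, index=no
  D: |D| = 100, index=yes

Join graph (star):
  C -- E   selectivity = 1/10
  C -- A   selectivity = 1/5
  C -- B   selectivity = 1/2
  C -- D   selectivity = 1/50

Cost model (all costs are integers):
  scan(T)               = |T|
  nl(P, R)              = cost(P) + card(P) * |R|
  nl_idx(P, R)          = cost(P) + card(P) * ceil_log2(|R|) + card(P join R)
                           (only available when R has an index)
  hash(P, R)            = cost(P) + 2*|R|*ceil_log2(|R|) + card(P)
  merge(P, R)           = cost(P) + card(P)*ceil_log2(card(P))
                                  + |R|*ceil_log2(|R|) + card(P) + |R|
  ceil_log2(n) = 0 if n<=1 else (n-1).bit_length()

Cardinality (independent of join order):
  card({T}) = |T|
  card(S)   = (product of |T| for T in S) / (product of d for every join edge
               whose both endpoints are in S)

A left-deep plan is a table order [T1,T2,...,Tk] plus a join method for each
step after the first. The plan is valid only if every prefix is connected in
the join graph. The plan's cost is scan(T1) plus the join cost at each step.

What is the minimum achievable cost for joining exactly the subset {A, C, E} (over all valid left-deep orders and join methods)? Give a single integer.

760

Selinger DP over subsets of {A,C,E}:
  {C}: scan cost=20, card=20
  {E}: scan cost=20, card=20
  {A}: scan cost=60, card=60
  {CE}: card=40; try (E,nl_idx)→160, (E,hash)→240, (C,hash)→240, (E,merge)→260, (C,merge)→260, (E,nl)→420 …(+1); best=160 via (E,nl_idx)
  {AC}: card=240; try (C,hash)→320, (A,merge)→560, (C,merge)→600, (A,hash)→760, (A,nl)→1220, (C,nl)→1260; best=320 via (C,hash)
  {ACE}: card=480; try (E,hash)→760, (A,merge)→860, (A,hash)→920, (E,nl_idx)→2000, (A,nl)→2560, (E,merge)→2600 …(+1); best=760 via (E,hash)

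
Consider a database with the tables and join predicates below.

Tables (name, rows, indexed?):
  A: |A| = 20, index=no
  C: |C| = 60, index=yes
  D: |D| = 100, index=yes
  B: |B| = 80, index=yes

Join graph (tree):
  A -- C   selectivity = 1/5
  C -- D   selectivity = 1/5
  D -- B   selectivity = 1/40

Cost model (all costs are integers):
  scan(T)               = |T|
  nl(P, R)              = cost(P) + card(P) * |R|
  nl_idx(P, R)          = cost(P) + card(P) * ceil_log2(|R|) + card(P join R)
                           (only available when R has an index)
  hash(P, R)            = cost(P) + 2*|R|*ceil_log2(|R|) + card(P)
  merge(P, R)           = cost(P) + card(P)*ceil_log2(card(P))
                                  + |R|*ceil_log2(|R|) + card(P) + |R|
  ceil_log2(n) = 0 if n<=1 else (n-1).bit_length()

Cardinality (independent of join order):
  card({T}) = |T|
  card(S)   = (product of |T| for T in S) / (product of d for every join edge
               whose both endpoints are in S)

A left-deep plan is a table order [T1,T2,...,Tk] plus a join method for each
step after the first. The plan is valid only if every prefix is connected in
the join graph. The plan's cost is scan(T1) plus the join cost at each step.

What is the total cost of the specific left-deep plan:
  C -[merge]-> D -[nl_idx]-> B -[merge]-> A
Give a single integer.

step 1: scan C: cost=60, card=60
step 2: join D via merge
    card(P join D) = 60*100/(5) = 1200
    cost = 60 + 60*6 + 100*7 + 60 + 100 = 1280
step 3: join B via nl_idx
    card(P join B) = 1200*80/(40) = 2400
    cost = 1280 + 1200*7 + 2400 = 12080
step 4: join A via merge
    card(P join A) = 2400*20/(5) = 9600
    cost = 12080 + 2400*12 + 20*5 + 2400 + 20 = 43400

43400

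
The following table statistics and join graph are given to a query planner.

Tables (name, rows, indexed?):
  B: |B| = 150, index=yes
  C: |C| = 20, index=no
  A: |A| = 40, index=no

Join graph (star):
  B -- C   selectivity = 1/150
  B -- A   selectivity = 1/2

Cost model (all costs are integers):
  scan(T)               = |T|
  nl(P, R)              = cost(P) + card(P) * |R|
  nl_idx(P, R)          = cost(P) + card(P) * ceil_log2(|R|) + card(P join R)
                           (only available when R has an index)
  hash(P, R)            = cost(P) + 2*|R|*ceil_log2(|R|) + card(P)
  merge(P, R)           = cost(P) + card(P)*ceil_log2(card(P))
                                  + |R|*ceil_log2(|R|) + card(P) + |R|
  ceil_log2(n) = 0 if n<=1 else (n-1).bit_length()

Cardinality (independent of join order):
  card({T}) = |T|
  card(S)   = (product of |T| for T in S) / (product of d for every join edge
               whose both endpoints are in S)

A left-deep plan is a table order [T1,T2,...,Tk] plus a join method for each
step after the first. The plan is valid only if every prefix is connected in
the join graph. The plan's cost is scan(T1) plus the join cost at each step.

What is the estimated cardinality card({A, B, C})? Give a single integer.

Tables in S: A(40), B(150), C(20)
Edges inside S: B-C(d=150), B-A(d=2)
numerator = 40 * 150 * 20 = 120000
denominator = 150 * 2 = 300
card(S) = 120000 / 300 = 400

400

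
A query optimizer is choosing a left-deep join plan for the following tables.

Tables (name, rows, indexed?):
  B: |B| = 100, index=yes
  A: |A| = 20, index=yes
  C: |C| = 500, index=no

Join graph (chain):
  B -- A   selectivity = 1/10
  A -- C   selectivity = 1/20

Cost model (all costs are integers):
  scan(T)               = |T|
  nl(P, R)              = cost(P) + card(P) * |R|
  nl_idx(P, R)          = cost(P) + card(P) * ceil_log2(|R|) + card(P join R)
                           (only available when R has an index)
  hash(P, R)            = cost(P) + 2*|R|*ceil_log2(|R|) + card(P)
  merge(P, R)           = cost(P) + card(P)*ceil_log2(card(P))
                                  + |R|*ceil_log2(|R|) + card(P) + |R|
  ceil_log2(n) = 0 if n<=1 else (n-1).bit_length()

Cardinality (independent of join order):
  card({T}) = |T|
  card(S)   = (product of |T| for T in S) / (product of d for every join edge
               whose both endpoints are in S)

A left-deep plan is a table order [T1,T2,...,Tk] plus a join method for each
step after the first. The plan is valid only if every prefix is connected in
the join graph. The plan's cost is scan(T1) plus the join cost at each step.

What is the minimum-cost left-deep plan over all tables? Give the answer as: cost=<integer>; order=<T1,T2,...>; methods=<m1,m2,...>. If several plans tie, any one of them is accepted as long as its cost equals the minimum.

cost=3100; order=C,A,B; methods=hash,hash

Selinger DP (subsets sized 1..n):
  {B}: scan cost=100, card=100
  {A}: scan cost=20, card=20
  {C}: scan cost=500, card=500
  {AB}: card=200; try (B,nl_idx)→360, (A,hash)→400, (A,nl_idx)→800, (B,merge)→940, (A,merge)→1020, (B,hash)→1440 …(+2); best=360 via (B,nl_idx)
  {AC}: card=500; try (A,hash)→1200, (A,nl_idx)→3500, (C,merge)→5140, (A,merge)→5620, (C,hash)→9040, (C,nl)→10020 …(+1); best=1200 via (A,hash)
  {ABC}: card=5000; try (B,hash)→3100, (B,merge)→7000, (C,merge)→7160, (C,hash)→9560, (B,nl_idx)→9700, (B,nl)→51200 …(+1); best=3100 via (B,hash)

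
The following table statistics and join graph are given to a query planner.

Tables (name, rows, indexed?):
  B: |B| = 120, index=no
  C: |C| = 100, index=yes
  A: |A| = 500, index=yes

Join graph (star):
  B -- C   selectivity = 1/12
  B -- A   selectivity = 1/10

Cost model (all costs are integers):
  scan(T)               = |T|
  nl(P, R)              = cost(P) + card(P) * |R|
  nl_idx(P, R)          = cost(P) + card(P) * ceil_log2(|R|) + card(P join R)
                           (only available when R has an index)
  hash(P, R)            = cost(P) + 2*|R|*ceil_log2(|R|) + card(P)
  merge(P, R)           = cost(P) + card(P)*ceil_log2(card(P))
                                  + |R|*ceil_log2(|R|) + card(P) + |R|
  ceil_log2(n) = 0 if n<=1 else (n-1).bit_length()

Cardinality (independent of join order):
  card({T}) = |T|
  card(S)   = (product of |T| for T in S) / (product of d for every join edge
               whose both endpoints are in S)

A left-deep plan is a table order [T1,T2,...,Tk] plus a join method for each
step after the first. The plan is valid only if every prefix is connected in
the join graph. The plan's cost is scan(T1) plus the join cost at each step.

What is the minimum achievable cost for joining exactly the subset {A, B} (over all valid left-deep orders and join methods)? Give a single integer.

2680

Selinger DP over subsets of {A,B}:
  {B}: scan cost=120, card=120
  {A}: scan cost=500, card=500
  {AB}: card=6000; try (B,hash)→2680, (A,merge)→6080, (B,merge)→6460, (A,nl_idx)→7200, (A,hash)→9240, (A,nl)→60120 …(+1); best=2680 via (B,hash)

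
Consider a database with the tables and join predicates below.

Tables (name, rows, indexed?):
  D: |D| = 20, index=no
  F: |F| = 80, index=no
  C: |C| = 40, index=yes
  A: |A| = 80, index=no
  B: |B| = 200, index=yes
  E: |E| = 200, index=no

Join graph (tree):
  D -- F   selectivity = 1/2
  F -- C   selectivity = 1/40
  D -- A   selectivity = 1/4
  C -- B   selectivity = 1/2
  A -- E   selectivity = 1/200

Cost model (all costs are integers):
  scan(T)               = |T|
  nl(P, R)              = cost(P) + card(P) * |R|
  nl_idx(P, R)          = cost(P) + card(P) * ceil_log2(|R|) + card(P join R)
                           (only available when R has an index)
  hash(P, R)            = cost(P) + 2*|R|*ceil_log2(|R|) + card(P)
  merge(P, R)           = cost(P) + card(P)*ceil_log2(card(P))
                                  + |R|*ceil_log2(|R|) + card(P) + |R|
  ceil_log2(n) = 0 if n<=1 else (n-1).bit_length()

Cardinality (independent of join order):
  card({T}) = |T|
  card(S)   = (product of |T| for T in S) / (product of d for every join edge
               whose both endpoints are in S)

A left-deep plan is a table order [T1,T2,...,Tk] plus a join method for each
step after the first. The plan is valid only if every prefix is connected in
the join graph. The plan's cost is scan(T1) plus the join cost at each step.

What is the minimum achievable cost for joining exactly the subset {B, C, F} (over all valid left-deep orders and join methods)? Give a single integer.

Selinger DP over subsets of {B,C,F}:
  {F}: scan cost=80, card=80
  {C}: scan cost=40, card=40
  {B}: scan cost=200, card=200
  {CF}: card=80; try (C,hash)→640, (C,nl_idx)→640, (F,merge)→960, (C,merge)→1000, (F,hash)→1200, (F,nl)→3240 …(+1); best=640 via (C,hash)
  {BC}: card=4000; try (C,hash)→880, (B,merge)→2120, (C,merge)→2280, (B,hash)→3280, (B,nl_idx)→4360, (C,nl_idx)→5400 …(+2); best=880 via (C,hash)
  {BCF}: card=8000; try (B,merge)→3080, (B,hash)→3920, (F,hash)→6000, (B,nl_idx)→9280, (B,nl)→16640, (F,merge)→53520 …(+1); best=3080 via (B,merge)

3080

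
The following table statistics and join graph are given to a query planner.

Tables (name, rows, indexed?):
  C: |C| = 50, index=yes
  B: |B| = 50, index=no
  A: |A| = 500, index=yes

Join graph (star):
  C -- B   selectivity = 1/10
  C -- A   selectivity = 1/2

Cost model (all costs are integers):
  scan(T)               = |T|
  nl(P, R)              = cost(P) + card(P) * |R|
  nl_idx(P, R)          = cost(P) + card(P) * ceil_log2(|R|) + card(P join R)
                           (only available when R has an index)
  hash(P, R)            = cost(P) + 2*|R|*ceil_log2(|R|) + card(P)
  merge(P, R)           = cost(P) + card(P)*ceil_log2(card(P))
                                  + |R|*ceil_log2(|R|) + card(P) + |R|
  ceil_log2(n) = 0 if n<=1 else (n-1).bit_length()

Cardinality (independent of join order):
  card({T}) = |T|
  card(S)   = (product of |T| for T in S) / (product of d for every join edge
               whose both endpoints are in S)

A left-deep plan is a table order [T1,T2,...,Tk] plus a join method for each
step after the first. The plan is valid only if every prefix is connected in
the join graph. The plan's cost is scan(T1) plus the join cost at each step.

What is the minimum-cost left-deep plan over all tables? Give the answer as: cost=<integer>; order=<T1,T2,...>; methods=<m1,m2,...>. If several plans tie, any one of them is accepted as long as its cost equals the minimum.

Selinger DP (subsets sized 1..n):
  {C}: scan cost=50, card=50
  {B}: scan cost=50, card=50
  {A}: scan cost=500, card=500
  {BC}: card=250; try (C,nl_idx)→600, (C,hash)→700, (B,hash)→700, (C,merge)→750, (B,merge)→750, (C,nl)→2550 …(+1); best=600 via (C,nl_idx)
  {AC}: card=12500; try (C,hash)→1600, (A,merge)→5400, (C,merge)→5850, (A,hash)→9100, (A,nl_idx)→13000, (C,nl_idx)→16000 …(+2); best=1600 via (C,hash)
  {ABC}: card=62500; try (A,merge)→7850, (A,hash)→9850, (B,hash)→14700, (A,nl_idx)→65350, (A,nl)→125600, (B,merge)→189450 …(+1); best=7850 via (A,merge)

cost=7850; order=B,C,A; methods=nl_idx,merge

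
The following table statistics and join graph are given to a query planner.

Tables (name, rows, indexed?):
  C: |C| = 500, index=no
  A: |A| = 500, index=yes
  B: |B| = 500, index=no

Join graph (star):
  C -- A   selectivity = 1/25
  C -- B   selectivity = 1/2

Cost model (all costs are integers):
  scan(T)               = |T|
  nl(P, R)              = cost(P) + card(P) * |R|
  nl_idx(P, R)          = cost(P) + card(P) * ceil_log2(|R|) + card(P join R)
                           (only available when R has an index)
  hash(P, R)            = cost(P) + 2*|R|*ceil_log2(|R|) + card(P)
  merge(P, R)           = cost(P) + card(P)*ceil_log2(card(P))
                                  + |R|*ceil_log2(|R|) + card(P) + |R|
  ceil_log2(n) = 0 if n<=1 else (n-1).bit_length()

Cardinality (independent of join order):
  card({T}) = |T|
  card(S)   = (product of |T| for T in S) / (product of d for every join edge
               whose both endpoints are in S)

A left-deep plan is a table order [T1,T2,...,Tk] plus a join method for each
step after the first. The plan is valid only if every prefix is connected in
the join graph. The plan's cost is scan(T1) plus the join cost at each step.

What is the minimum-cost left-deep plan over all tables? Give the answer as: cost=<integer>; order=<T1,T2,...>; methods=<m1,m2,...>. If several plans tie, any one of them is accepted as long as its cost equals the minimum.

cost=29000; order=A,C,B; methods=hash,hash

Selinger DP (subsets sized 1..n):
  {C}: scan cost=500, card=500
  {A}: scan cost=500, card=500
  {B}: scan cost=500, card=500
  {AC}: card=10000; try (C,hash)→10000, (A,hash)→10000, (C,merge)→10500, (A,merge)→10500, (A,nl_idx)→15000, (C,nl)→250500 …(+1); best=10000 via (C,hash)
  {BC}: card=125000; try (C,hash)→10000, (B,hash)→10000, (C,merge)→10500, (B,merge)→10500, (C,nl)→250500, (B,nl)→250500; best=10000 via (C,hash)
  {ABC}: card=2500000; try (B,hash)→29000, (A,hash)→144000, (B,merge)→165000, (A,merge)→2265000, (A,nl_idx)→3635000, (B,nl)→5010000 …(+1); best=29000 via (B,hash)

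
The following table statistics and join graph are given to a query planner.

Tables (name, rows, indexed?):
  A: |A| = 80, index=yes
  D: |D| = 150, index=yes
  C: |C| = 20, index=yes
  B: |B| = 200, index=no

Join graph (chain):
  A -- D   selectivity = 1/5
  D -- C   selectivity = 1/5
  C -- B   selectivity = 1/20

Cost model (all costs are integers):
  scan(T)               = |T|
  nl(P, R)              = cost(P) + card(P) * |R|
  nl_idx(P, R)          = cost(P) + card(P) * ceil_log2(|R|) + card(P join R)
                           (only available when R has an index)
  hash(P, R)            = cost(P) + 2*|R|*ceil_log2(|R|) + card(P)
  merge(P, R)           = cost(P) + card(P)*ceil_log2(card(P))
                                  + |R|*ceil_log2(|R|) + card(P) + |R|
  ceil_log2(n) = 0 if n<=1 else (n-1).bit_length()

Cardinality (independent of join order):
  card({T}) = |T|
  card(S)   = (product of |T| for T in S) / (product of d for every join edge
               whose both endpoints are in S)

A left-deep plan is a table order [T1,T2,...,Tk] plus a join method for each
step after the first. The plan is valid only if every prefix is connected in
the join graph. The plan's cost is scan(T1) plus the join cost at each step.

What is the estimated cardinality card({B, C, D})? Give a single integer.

6000

Tables in S: B(200), C(20), D(150)
Edges inside S: D-C(d=5), C-B(d=20)
numerator = 200 * 20 * 150 = 600000
denominator = 5 * 20 = 100
card(S) = 600000 / 100 = 6000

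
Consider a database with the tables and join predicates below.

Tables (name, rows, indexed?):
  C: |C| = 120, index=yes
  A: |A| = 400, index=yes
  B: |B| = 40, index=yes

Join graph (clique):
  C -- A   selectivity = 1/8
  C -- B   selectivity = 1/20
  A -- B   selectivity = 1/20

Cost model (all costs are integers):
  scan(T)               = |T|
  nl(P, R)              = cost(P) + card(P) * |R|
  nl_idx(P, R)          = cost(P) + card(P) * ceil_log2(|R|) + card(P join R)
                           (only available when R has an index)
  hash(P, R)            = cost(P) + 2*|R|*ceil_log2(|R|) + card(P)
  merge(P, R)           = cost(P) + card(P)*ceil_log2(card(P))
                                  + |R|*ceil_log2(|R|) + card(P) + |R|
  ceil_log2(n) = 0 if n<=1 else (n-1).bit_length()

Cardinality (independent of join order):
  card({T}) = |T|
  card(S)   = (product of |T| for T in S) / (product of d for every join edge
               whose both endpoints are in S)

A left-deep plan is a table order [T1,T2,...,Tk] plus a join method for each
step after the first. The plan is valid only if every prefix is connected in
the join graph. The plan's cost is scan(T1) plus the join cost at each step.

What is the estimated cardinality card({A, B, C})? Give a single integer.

600

Tables in S: A(400), B(40), C(120)
Edges inside S: C-A(d=8), C-B(d=20), A-B(d=20)
numerator = 400 * 40 * 120 = 1920000
denominator = 8 * 20 * 20 = 3200
card(S) = 1920000 / 3200 = 600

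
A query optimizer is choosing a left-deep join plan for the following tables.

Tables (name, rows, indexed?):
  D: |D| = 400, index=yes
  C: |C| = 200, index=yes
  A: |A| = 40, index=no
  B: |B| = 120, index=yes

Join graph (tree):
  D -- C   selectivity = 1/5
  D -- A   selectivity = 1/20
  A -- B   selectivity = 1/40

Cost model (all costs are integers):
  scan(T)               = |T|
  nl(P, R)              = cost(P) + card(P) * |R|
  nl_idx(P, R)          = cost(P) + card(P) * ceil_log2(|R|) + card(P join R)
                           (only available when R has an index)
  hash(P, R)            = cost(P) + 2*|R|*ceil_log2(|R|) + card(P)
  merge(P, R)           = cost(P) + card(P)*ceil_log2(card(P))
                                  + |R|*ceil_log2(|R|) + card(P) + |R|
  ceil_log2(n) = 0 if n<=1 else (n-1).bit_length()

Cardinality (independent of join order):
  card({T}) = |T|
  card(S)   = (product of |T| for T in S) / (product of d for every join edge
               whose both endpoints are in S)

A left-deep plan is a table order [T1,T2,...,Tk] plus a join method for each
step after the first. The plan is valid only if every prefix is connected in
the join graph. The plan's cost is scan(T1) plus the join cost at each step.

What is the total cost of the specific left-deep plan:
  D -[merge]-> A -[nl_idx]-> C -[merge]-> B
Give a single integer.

step 1: scan D: cost=400, card=400
step 2: join A via merge
    card(P join A) = 400*40/(20) = 800
    cost = 400 + 400*9 + 40*6 + 400 + 40 = 4680
step 3: join C via nl_idx
    card(P join C) = 800*200/(5) = 32000
    cost = 4680 + 800*8 + 32000 = 43080
step 4: join B via merge
    card(P join B) = 32000*120/(40) = 96000
    cost = 43080 + 32000*15 + 120*7 + 32000 + 120 = 556040

556040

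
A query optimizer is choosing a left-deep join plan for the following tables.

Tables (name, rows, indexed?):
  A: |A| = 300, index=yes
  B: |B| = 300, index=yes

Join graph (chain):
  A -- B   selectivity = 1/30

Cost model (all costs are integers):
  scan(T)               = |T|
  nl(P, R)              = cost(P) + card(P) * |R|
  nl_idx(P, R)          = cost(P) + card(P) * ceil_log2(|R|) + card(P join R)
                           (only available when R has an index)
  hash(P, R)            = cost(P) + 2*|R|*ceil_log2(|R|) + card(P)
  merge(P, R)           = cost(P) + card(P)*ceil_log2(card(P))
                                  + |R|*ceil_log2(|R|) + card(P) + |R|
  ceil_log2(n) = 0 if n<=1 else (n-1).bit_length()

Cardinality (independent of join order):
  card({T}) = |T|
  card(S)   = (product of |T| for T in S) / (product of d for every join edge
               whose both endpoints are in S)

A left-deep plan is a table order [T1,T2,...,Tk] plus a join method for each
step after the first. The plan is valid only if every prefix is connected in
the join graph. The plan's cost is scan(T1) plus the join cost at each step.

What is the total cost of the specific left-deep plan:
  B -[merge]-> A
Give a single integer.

6300

step 1: scan B: cost=300, card=300
step 2: join A via merge
    card(P join A) = 300*300/(30) = 3000
    cost = 300 + 300*9 + 300*9 + 300 + 300 = 6300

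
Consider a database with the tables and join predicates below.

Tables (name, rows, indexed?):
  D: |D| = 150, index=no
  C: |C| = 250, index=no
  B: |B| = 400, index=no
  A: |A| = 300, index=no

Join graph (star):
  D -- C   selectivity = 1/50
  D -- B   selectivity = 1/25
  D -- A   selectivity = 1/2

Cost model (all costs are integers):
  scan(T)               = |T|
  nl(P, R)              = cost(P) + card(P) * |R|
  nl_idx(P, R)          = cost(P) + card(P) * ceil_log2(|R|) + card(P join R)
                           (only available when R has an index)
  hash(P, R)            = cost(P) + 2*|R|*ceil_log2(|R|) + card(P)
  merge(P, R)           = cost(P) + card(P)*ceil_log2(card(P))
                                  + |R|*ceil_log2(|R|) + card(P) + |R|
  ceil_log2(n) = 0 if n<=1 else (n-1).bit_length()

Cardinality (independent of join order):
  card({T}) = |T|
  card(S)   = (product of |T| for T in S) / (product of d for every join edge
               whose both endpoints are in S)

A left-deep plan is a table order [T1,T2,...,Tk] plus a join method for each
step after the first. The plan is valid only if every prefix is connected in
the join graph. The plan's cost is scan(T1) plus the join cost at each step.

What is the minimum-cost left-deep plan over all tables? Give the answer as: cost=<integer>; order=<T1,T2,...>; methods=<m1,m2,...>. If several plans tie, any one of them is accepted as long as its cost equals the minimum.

cost=27000; order=B,D,C,A; methods=hash,hash,hash

Selinger DP (subsets sized 1..n):
  {D}: scan cost=150, card=150
  {C}: scan cost=250, card=250
  {B}: scan cost=400, card=400
  {A}: scan cost=300, card=300
  {CD}: card=750; try (D,hash)→2900, (C,merge)→3750, (D,merge)→3850, (C,hash)→4300, (C,nl)→37650, (D,nl)→37750; best=2900 via (D,hash)
  {BD}: card=2400; try (D,hash)→3200, (B,merge)→5500, (D,merge)→5750, (B,hash)→7500, (B,nl)→60150, (D,nl)→60400; best=3200 via (D,hash)
  {AD}: card=22500; try (D,hash)→3000, (A,merge)→4500, (D,merge)→4650, (A,hash)→5700, (A,nl)→45150, (D,nl)→45300; best=3000 via (D,hash)
  {BCD}: card=12000; try (C,hash)→9600, (B,hash)→10850, (B,merge)→15150, (C,merge)→36650, (B,nl)→302900, (C,nl)→603200; best=9600 via (C,hash)
  {ACD}: card=112500; try (A,hash)→9050, (A,merge)→14150, (C,hash)→29500, (A,nl)→227900, (C,merge)→365250, (C,nl)→5628000; best=9050 via (A,hash)
  {ABD}: card=360000; try (A,hash)→11000, (B,hash)→32700, (A,merge)→37400, (B,merge)→367000, (A,nl)→723200, (B,nl)→9003000; best=11000 via (A,hash)
  {ABCD}: card=1800000; try (A,hash)→27000, (B,hash)→128750, (A,merge)→192600, (C,hash)→375000, (B,merge)→2038050, (A,nl)→3609600 …(+3); best=27000 via (A,hash)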